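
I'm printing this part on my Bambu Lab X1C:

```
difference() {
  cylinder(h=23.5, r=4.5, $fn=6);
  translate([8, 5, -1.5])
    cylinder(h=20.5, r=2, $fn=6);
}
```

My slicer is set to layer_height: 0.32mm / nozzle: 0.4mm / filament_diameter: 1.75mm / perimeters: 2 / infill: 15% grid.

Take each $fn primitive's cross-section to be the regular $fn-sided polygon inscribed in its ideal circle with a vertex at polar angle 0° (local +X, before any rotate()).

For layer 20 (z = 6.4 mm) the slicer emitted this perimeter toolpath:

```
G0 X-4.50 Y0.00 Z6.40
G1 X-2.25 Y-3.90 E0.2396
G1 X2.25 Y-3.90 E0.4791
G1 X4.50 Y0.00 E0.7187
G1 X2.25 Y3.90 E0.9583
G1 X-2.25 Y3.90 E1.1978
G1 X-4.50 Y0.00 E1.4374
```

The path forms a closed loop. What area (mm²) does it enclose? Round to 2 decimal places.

Apply the shoelace formula to the sequence of (X, Y) vertices; enclosed area = 52.65 mm².

52.65 mm²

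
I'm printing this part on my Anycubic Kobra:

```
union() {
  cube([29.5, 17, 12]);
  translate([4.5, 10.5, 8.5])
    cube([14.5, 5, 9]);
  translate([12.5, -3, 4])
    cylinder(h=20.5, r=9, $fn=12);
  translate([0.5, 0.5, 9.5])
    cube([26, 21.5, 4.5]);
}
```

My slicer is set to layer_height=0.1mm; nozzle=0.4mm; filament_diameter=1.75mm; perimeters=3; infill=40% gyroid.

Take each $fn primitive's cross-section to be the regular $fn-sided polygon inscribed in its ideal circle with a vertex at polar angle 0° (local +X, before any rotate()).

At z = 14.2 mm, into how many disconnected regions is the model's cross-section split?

2

At z = 14.2 mm: the cube is absent (z outside [0, 12]); the cube at (4.5, 10.5) is present — its section is the full 14.5×5 rectangle; the r=9 cylinder at (12.5, -3) gives a regular 12-gon of circumradius 9 (constant along its height); the cube at (0.5, 0.5) is absent (z outside [9.5, 14]); Combining (union): the 2 present regions are separate (no shared area or edge), so areas and boundary lengths simply add and each stays a separate island — 2 connected regions. The result has 2 disconnected regions.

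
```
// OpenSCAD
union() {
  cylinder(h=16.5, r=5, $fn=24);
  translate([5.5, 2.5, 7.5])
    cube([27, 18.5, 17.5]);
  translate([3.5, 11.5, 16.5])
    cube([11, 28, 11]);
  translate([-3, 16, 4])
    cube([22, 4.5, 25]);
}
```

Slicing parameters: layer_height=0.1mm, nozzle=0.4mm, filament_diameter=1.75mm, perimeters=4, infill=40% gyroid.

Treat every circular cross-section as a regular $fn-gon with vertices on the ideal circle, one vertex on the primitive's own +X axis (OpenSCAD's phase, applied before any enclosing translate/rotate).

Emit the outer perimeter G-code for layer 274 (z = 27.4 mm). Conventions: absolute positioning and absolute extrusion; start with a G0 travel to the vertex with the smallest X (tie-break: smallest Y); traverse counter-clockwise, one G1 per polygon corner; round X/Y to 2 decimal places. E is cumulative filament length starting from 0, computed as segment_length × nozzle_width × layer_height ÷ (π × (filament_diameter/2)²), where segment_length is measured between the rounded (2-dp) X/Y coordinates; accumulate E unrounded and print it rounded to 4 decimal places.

G0 X-3.00 Y16.00 Z27.40
G1 X3.50 Y16.00 E0.1081
G1 X3.50 Y11.50 E0.1829
G1 X14.50 Y11.50 E0.3659
G1 X14.50 Y16.00 E0.4407
G1 X19.00 Y16.00 E0.5155
G1 X19.00 Y20.50 E0.5904
G1 X14.50 Y20.50 E0.6652
G1 X14.50 Y39.50 E0.9812
G1 X3.50 Y39.50 E1.1641
G1 X3.50 Y20.50 E1.4801
G1 X-3.00 Y20.50 E1.5882
G1 X-3.00 Y16.00 E1.6630

At z = 27.4 mm: the cylinder is not intersected at this z (z outside [0, 16.5]); the cube at (5.5, 2.5) is not intersected at this z (z outside [7.5, 25]); the 11×28 cube at (3.5, 11.5) contributes its full rectangle; the 22×4.5 cube at (-3, 16) contributes its full rectangle; Combining (union): the regions partially overlap (shared area 49.50 mm²), so overlapping operands fuse into one piece — 1 connected region. The outline is a single polygon with 12 vertices. Extrusion per mm of travel: 0.4 × 0.1 / (π × 0.875²) = 0.016630. Accumulating E over each segment gives final E = 1.6630.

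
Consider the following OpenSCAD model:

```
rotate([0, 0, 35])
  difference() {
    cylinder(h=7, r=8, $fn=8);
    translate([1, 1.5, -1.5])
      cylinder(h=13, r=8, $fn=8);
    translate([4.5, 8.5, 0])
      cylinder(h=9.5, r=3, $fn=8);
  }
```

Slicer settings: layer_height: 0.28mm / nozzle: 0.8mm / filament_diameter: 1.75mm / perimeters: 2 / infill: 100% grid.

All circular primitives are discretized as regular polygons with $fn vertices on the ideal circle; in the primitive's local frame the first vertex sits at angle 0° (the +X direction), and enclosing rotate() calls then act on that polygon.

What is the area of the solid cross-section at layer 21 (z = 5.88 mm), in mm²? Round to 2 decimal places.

27.79 mm²

At z = 5.88 mm: the cylinder: section is a regular 8-gon, circumradius r=8 (area = (8/2)·8.000²·sin(360°/8) = 181.02 mm²); the r=8 cylinder at (1, 1.5) gives a regular 8-gon of circumradius 8 (constant along its height) (area = (8/2)·8.000²·sin(360°/8) = 181.02 mm²); the r=3 cylinder at (4.5, 8.5) gives a regular 8-gon of circumradius 3 (constant along its height) (area = (8/2)·3.000²·sin(360°/8) = 25.46 mm²); After the difference (first − rest): starting from the r=8 cylinder (181.02 mm²), the r=8 cylinder at (1, 1.5) partially overlaps it — only the 153.23 mm² overlap (of its 181.02 mm²) is removed, clipping the outline; the r=3 cylinder at (4.5, 8.5) misses the remaining region (no effect) — area = 27.79 mm²; (whole slice rotated 35° about Z — lengths, areas and connectivity unchanged). Overall, the cross-section is a single solid region. Net area = 27.79 mm².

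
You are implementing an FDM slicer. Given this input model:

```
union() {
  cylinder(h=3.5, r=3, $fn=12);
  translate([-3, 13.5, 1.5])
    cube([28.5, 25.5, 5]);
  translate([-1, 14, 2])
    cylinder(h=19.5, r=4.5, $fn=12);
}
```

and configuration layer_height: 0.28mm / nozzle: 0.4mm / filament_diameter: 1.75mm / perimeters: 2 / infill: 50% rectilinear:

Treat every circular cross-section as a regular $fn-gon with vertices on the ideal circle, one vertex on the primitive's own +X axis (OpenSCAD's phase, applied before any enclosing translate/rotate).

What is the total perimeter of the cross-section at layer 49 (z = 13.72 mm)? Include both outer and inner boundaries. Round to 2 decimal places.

27.95 mm

At z = 13.72 mm: the cylinder is absent (z outside [0, 3.5]); the cube at (-3, 13.5) does not reach this height (z outside [1.5, 6.5]); the r=4.5 cylinder at (-1, 14) gives a regular 12-gon of circumradius 4.5 (constant along its height) (perimeter = 2·12·4.500·sin(180°/12) = 27.95 mm); Taking the union: only the r=4.5 cylinder at (-1, 14) is present, so the union is just that shape — boundary = 27.95 mm. Overall, the cross-section is a single solid region. Total boundary length (outer) = 27.95 mm.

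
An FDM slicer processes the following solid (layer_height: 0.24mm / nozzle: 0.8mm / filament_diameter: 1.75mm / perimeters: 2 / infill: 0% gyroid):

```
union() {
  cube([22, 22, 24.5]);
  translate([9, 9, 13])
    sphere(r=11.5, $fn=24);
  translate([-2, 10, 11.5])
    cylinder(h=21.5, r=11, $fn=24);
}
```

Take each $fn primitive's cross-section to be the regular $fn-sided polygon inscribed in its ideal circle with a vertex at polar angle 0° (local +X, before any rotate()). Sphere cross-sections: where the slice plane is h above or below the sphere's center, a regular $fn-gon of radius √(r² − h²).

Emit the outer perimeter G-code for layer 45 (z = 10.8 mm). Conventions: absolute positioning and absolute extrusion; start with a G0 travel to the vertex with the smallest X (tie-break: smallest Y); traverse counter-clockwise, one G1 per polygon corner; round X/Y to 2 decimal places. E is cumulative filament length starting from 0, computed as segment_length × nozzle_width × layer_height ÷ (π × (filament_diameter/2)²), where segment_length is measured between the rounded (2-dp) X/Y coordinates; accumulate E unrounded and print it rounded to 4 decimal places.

G0 X-2.29 Y9.00 Z10.80
G1 X-1.90 Y6.08 E0.2352
G1 X-0.78 Y3.36 E0.4700
G1 X0.00 Y2.35 E0.5718
G1 X0.00 Y0.00 E0.7594
G1 X2.35 Y0.00 E0.9470
G1 X3.36 Y-0.78 E1.0489
G1 X6.08 Y-1.90 E1.2837
G1 X9.00 Y-2.29 E1.5188
G1 X11.92 Y-1.90 E1.7540
G1 X14.64 Y-0.78 E1.9888
G1 X15.65 Y0.00 E2.0907
G1 X22.00 Y0.00 E2.5976
G1 X22.00 Y22.00 E4.3537
G1 X0.00 Y22.00 E6.1098
G1 X0.00 Y15.65 E6.6167
G1 X-0.78 Y14.64 E6.7186
G1 X-1.90 Y11.92 E6.9534
G1 X-2.29 Y9.00 E7.1885

At z = 10.8 mm: the cube (footprint 22×22) is included at this height; the r=11.5 sphere at (9, 9) slices to a regular 24-gon of circumradius 11.288 (√(r²−h²) with h=2.2 from center); the cylinder at (-2, 10) is not intersected at this z (z outside [11.5, 33]); Merging all regions: the regions partially overlap (shared area 355.08 mm²), so overlapping operands fuse into one piece — 1 connected region. The outline is a single polygon with 18 vertices. Extrusion per mm of travel: 0.8 × 0.24 / (π × 0.875²) = 0.079824. Accumulating E over each segment gives final E = 7.1885.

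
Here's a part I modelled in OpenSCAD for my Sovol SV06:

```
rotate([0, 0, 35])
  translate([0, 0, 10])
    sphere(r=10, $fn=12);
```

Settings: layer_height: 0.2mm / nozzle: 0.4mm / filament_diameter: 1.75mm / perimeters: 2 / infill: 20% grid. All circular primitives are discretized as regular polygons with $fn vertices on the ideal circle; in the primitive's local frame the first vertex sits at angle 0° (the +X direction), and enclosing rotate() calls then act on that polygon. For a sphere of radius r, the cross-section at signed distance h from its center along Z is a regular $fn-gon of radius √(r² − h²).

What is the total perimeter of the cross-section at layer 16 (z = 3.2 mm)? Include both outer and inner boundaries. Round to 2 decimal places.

At z = 3.2 mm: the r=10 sphere contributes a regular 12-gon of circumradius √(10²−6.8²) = 7.332 (perimeter = 2·12·7.332·sin(180°/12) = 45.54 mm); (rotated 35° about Z; rotation is an isometry so areas/perimeters/island counts are preserved). Overall, the cross-section is a single solid region. Total boundary length (outer) = 45.54 mm.

45.54 mm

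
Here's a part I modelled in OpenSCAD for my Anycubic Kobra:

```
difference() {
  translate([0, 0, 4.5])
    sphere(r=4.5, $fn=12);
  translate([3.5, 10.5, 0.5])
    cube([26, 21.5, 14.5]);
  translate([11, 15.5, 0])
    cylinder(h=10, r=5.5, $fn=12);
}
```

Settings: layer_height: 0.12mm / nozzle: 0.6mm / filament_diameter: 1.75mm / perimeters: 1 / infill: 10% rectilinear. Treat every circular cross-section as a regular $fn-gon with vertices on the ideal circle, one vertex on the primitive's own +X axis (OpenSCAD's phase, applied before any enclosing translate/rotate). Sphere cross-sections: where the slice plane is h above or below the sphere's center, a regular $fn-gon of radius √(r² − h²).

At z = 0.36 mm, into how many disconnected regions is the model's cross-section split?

At z = 0.36 mm: the r=4.5 sphere slices to a regular 12-gon of circumradius 1.764 (√(r²−h²) with h=4.14 from center); the cube at (3.5, 10.5) does not reach this height (z outside [0.5, 15]); the r=5.5 cylinder at (11, 15.5) gives a regular 12-gon of circumradius 5.5 (constant along its height); After the difference (first − rest): starting from the r=4.5 sphere, the r=5.5 cylinder at (11, 15.5) misses the remaining region (no effect) — 1 connected region. The result has 1 disconnected region.

1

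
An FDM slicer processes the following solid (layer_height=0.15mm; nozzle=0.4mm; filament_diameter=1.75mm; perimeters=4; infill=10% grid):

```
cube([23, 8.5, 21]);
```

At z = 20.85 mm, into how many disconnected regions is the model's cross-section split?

At z = 20.85 mm: the cube is present — its section is the full 23×8.5 rectangle. The result has 1 disconnected region.

1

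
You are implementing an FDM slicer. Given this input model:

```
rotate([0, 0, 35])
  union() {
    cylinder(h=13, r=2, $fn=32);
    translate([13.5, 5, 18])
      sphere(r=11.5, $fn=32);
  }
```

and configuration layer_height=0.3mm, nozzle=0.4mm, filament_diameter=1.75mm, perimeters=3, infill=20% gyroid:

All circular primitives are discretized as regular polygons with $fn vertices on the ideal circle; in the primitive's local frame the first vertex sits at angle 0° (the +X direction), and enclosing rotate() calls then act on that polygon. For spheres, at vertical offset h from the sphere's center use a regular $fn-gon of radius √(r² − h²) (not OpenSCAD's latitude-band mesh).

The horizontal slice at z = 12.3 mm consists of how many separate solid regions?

At z = 12.3 mm: the r=2 cylinder contributes a regular 32-gon of circumradius 2; the sphere at (13.5, 5): section is a regular 32-gon, circumradius = √(r²−h²) = √(11.5²−5.7²) = 9.988; Merging all regions: the 2 present regions are separate (no shared area or edge), so areas and boundary lengths simply add and each stays a separate island — 2 connected regions; (whole slice rotated 35° about Z — lengths, areas and connectivity unchanged). The result has 2 disconnected regions.

2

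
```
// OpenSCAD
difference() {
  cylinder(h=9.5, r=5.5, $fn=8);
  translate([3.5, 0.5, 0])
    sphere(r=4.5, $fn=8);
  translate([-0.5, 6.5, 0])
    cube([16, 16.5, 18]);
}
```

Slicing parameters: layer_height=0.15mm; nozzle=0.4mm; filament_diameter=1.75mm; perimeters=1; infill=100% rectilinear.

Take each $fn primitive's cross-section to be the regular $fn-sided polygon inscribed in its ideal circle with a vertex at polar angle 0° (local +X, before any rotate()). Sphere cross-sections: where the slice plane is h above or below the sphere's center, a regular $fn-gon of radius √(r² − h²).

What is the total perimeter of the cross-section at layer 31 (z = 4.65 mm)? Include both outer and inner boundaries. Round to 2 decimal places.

33.68 mm

At z = 4.65 mm: the r=5.5 cylinder gives a regular 8-gon of circumradius 5.5 (constant along its height) (perimeter = 2·8·5.500·sin(180°/8) = 33.68 mm); the sphere at (3.5, 0.5) does not reach this height (|z−center|=4.650 > r=4.5); the 16×16.5 cube at (-0.5, 6.5) contributes its full rectangle (perimeter 65.00 mm); Taking the first minus the rest: starting from the r=5.5 cylinder, the 16×16.5 cube at (-0.5, 6.5) misses the remaining region (no effect) — boundary = 33.68 mm. Overall, the cross-section is a single solid region. Total boundary length (outer) = 33.68 mm.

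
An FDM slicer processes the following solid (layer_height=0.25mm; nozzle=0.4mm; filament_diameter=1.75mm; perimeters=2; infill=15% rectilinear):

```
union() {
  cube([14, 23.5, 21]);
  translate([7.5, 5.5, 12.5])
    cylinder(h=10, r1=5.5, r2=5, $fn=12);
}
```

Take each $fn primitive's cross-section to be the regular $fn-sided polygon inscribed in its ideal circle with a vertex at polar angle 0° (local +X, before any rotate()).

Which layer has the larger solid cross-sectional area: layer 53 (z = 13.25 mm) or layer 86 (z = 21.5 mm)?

layer 53 (z = 13.25 mm)

Layer 53 (z = 13.25): the cube (footprint 14×23.5) is included at this height (area 329.00 mm²); the cone at (7.5, 5.5) contributes a regular 12-gon of circumradius 5.463 (interpolated between r1=5.5 and r2=5 at t=0.075) (area = (12/2)·5.463²·sin(360°/12) = 89.52 mm²); Taking the union: the cone at (7.5, 5.5) lies entirely inside the 14×23.5 cube, so the union is just the 14×23.5 cube — area = 329.00 mm². So its area = 329.00 mm². Layer 86 (z = 21.5): the cube does not reach this height (z outside [0, 21]); the cone at (7.5, 5.5) contributes a regular 12-gon of circumradius 5.050 (interpolated between r1=5.5 and r2=5 at t=0.900) (area = (12/2)·5.050²·sin(360°/12) = 76.51 mm²); Combining (union): only the cone at (7.5, 5.5) is present, so the union is just that shape — area = 76.51 mm². So its area = 76.51 mm². Layer 53 is larger (329.00 vs 76.51 mm²).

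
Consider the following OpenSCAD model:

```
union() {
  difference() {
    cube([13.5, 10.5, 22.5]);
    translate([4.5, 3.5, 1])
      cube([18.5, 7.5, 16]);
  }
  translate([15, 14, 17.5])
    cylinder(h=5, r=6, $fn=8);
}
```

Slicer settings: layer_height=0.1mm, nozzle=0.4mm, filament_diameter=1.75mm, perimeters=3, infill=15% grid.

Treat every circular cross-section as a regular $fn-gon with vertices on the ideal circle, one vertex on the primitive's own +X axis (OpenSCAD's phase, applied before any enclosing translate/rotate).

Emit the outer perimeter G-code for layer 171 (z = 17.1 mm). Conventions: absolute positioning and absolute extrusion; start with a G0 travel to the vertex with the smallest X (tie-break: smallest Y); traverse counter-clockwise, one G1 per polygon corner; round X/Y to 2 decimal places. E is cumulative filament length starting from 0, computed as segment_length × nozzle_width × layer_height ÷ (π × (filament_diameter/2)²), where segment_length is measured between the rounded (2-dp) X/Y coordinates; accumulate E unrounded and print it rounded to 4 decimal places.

G0 X0.00 Y0.00 Z17.10
G1 X13.50 Y0.00 E0.2245
G1 X13.50 Y10.50 E0.3991
G1 X0.00 Y10.50 E0.6236
G1 X0.00 Y0.00 E0.7982

At z = 17.1 mm: the cube is present — its section is the full 13.5×10.5 rectangle; the cube at (4.5, 3.5) is not intersected at this z (z outside [1, 17]); After the difference (first − rest): none of the subtracted shapes is present at this height, so the 13.5×10.5 cube is unchanged — 1 connected region; the cylinder at (15, 14) is not intersected at this z (z outside [17.5, 22.5]); Merging all regions: only the result so far is present, so the union is just that shape — 1 connected region. The outline is a single polygon with 4 vertices. Extrusion per mm of travel: 0.4 × 0.1 / (π × 0.875²) = 0.016630. Accumulating E over each segment gives final E = 0.7982.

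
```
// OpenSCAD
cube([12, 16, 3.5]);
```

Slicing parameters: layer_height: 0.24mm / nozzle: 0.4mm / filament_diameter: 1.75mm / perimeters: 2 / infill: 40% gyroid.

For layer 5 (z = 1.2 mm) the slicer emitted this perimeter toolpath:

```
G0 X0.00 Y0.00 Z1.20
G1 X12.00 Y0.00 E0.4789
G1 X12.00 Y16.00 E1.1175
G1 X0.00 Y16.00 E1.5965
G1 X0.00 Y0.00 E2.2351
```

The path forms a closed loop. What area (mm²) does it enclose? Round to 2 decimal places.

192.00 mm²

Apply the shoelace formula to the sequence of (X, Y) vertices; enclosed area = 192.00 mm².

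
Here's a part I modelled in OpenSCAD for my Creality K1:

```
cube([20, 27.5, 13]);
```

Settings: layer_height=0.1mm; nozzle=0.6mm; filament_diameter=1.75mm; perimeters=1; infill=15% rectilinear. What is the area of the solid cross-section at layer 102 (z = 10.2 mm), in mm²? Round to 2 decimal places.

At z = 10.2 mm: the cube (footprint 20×27.5) is included at this height (area 550.00 mm²). Overall, the cross-section is a single solid region. Net area = 550.00 mm².

550.00 mm²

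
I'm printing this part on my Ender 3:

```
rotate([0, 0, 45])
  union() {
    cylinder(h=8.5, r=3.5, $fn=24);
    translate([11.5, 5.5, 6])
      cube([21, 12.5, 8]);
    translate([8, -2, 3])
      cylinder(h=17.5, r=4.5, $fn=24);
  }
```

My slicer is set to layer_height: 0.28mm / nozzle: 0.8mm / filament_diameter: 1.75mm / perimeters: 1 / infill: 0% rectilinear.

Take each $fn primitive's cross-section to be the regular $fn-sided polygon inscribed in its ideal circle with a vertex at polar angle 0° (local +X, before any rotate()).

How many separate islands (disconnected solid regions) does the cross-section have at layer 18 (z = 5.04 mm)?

2

At z = 5.04 mm: the cylinder: section is a regular 24-gon, circumradius r=3.5; the cube at (11.5, 5.5) does not reach this height (z outside [6, 14]); the r=4.5 cylinder at (8, -2) contributes a regular 24-gon of circumradius 4.5; Merging all regions: the 2 present regions are separate (no shared area or edge), so areas and boundary lengths simply add and each stays a separate island — 2 connected regions; (rotated 45° about Z; rotation is an isometry so areas/perimeters/island counts are preserved). Overall, the cross-section has 2 separate islands. Island count = 2.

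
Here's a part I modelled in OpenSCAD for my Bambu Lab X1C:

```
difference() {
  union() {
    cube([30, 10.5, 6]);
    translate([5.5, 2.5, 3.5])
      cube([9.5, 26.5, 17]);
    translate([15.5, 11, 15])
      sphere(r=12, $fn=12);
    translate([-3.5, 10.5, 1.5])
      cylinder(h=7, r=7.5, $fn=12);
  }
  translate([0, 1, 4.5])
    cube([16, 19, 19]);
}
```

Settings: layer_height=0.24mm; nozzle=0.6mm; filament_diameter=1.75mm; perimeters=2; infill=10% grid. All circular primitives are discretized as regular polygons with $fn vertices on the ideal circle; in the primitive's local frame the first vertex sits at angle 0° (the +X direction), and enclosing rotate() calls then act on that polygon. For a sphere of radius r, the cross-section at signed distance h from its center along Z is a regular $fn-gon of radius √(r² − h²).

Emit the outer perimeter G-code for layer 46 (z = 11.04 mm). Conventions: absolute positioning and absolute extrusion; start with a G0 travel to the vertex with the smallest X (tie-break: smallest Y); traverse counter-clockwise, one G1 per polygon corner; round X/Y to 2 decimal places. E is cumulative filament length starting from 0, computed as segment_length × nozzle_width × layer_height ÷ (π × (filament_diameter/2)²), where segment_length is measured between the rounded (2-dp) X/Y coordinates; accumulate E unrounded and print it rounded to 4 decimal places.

At z = 11.04 mm: the cube is absent (z outside [0, 6]); the cube at (5.5, 2.5) (footprint 9.5×26.5) is included at this height; the r=12 sphere at (15.5, 11) slices to a regular 12-gon of circumradius 11.328 (√(r²−h²) with h=3.96 from center); the cylinder at (-3.5, 10.5) does not reach this height (z outside [1.5, 8.5]); Taking the union: the regions partially overlap (shared area 163.44 mm²), so overlapping operands fuse into one piece — 1 connected region; the cube at (0, 1) (footprint 16×19) is included at this height; After the difference (first − rest): starting from that combined region, the 16×19 cube at (0, 1) partially overlaps it — only the 200.37 mm² overlap (of its 304.00 mm²) is removed, clipping the outline — 1 connected region. The outline is a single polygon with 14 vertices. Extrusion per mm of travel: 0.6 × 0.24 / (π × 0.875²) = 0.059868. Accumulating E over each segment gives final E = 6.0530.

G0 X5.50 Y20.00 Z11.04
G1 X16.00 Y20.00 E0.6286
G1 X16.00 Y1.00 E1.7661
G1 X10.54 Y1.00 E2.0930
G1 X15.50 Y-0.33 E2.4004
G1 X21.16 Y1.19 E2.7513
G1 X25.31 Y5.34 E3.1027
G1 X26.83 Y11.00 E3.4535
G1 X25.31 Y16.66 E3.8044
G1 X21.16 Y20.81 E4.1557
G1 X15.50 Y22.33 E4.5066
G1 X15.00 Y22.19 E4.5377
G1 X15.00 Y29.00 E4.9454
G1 X5.50 Y29.00 E5.5141
G1 X5.50 Y20.00 E6.0530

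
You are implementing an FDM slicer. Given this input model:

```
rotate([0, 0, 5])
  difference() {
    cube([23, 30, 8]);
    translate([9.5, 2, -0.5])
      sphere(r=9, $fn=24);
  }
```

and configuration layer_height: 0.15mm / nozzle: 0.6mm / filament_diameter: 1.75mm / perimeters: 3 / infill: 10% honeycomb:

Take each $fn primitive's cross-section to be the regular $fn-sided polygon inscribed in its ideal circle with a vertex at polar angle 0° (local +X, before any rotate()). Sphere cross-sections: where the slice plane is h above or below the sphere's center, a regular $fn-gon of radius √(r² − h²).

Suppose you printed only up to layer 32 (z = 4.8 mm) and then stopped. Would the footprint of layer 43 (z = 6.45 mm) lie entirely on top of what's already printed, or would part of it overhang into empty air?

part overhangs

Compare the two slices. At z = 4.8: the 23×30 cube contributes its full rectangle (area 690.00 mm²); the r=9 sphere at (9.5, 2) slices to a regular 24-gon of circumradius 7.274 (√(r²−h²) with h=5.3 from center) (area = (24/2)·7.274²·sin(360°/24) = 164.33 mm²); Subtracting the remaining from the first: starting from the 23×30 cube (690.00 mm²), the r=9 sphere at (9.5, 2) partially overlaps it — only the 110.73 mm² overlap (of its 164.33 mm²) is removed, clipping the outline — area = 579.27 mm²; (rotated 5° about Z; rotation is an isometry so areas/perimeters/island counts are preserved). At z = 6.45: the cube (footprint 23×30) is included at this height (area 690.00 mm²); the r=9 sphere at (9.5, 2) contributes a regular 24-gon of circumradius √(9²−6.95²) = 5.718 (area = (24/2)·5.718²·sin(360°/24) = 101.55 mm²); After the difference (first − rest): starting from the 23×30 cube (690.00 mm²), the r=9 sphere at (9.5, 2) partially overlaps it — only the 73.05 mm² overlap (of its 101.55 mm²) is removed, clipping the outline — area = 616.95 mm²; (whole slice rotated 5° about Z — lengths, areas and connectivity unchanged). Checking containment: at z = 6.45 the cross-section extends beyond the z = 4.8 cross-section by about 37.68 mm².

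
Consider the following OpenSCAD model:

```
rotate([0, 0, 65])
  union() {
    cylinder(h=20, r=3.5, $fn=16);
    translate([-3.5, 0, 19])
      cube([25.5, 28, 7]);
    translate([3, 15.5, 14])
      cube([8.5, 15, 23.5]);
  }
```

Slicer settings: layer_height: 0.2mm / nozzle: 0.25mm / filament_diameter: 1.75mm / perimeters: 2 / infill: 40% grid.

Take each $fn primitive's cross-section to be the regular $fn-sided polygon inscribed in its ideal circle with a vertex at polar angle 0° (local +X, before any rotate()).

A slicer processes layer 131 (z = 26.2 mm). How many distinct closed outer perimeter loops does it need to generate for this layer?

1

At z = 26.2 mm: the cylinder is absent (z outside [0, 20]); the cube at (-3.5, 0) is not intersected at this z (z outside [19, 26]); the cube at (3, 15.5) is present — its section is the full 8.5×15 rectangle; Combining (union): only the 8.5×15 cube at (3, 15.5) is present, so the union is just that shape — 1 connected region; (whole slice rotated 65° about Z — lengths, areas and connectivity unchanged). The result has 1 disconnected region.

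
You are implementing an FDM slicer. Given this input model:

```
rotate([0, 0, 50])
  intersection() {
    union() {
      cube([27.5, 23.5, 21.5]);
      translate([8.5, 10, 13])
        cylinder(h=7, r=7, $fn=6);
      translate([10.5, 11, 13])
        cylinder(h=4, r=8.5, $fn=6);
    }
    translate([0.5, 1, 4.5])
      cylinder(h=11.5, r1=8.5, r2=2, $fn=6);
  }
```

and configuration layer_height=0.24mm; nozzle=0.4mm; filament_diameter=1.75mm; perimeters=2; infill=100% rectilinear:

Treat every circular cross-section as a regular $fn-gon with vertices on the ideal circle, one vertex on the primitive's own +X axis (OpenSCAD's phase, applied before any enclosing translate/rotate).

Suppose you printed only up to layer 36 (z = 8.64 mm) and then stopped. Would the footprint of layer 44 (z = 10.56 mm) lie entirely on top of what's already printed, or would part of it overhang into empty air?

entirely on top

Compare the two slices. At z = 8.64: the cube (footprint 27.5×23.5) is included at this height (area 646.25 mm²); the cylinder at (8.5, 10) does not reach this height (z outside [13, 20]); the cylinder at (10.5, 11) does not reach this height (z outside [13, 17]); Taking the union: only the 27.5×23.5 cube is present, so the union is just that shape — area = 646.25 mm²; the cone at (0.5, 1): at t=0.360 of its height the radius interpolates to r₁+(r₂−r₁)t = 6.160, giving a regular 6-gon of that circumradius (area = (6/2)·6.160²·sin(360°/6) = 98.59 mm²); After intersecting: the cone at (0.5, 1) partially overlaps the result so far; clipping to the common part keeps 33.69 mm² — area = 33.69 mm²; (whole slice rotated 50° about Z — lengths, areas and connectivity unchanged). At z = 10.56: the cube (footprint 27.5×23.5) is included at this height (area 646.25 mm²); the cylinder at (8.5, 10) does not reach this height (z outside [13, 20]); the cylinder at (10.5, 11) is absent (z outside [13, 17]); Combining (union): only the 27.5×23.5 cube is present, so the union is just that shape — area = 646.25 mm²; the cone at (0.5, 1) contributes a regular 6-gon of circumradius 5.075 (interpolated between r1=8.5 and r2=2 at t=0.527) (area = (6/2)·5.075²·sin(360°/6) = 66.91 mm²); After intersecting: the cone at (0.5, 1) partially overlaps that combined region; clipping to the common part keeps 24.21 mm² — area = 24.21 mm²; (whole slice rotated 50° about Z — lengths, areas and connectivity unchanged). Checking containment: the cross-section at z = 10.56 is a subset of the cross-section at z = 8.64.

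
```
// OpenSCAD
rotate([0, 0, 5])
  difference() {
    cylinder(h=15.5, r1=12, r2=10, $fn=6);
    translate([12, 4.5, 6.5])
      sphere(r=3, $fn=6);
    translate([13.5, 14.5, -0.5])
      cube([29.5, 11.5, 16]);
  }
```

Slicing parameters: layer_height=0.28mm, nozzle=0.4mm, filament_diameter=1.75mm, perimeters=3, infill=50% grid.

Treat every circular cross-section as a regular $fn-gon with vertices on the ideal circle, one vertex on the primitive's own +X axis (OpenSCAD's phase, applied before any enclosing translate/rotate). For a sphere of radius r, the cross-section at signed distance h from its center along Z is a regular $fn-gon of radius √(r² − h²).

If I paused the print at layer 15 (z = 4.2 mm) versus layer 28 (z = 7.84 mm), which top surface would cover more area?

layer 15 (z = 4.2 mm)

Layer 15 (z = 4.2): the cone contributes a regular 6-gon of circumradius 11.458 (interpolated between r1=12 and r2=10 at t=0.271) (area = (6/2)·11.458²·sin(360°/6) = 341.09 mm²); the sphere at (12, 4.5): section is a regular 6-gon, circumradius = √(r²−h²) = √(3²−2.3²) = 1.926 (area = (6/2)·1.926²·sin(360°/6) = 9.64 mm²); the cube at (13.5, 14.5) (footprint 29.5×11.5) is included at this height (area 339.25 mm²); After the difference (first − rest): starting from the cone (341.09 mm²), the r=3 sphere at (12, 4.5) misses the remaining region (no effect); the 29.5×11.5 cube at (13.5, 14.5) misses the remaining region (no effect) — area = 341.09 mm²; (whole slice rotated 5° about Z — lengths, areas and connectivity unchanged). So its area = 341.09 mm². Layer 28 (z = 7.84): the cone contributes a regular 6-gon of circumradius 10.988 (interpolated between r1=12 and r2=10 at t=0.506) (area = (6/2)·10.988²·sin(360°/6) = 313.70 mm²); the r=3 sphere at (12, 4.5) contributes a regular 6-gon of circumradius √(3²−1.34²) = 2.684 (area = (6/2)·2.684²·sin(360°/6) = 18.72 mm²); the cube at (13.5, 14.5) (footprint 29.5×11.5) is included at this height (area 339.25 mm²); Subtracting the remaining from the first: starting from the cone (313.70 mm²), the r=3 sphere at (12, 4.5) misses the remaining region (no effect); the 29.5×11.5 cube at (13.5, 14.5) misses the remaining region (no effect) — area = 313.70 mm²; (rotated 5° about Z; rotation is an isometry so areas/perimeters/island counts are preserved). So its area = 313.70 mm². Layer 15 is larger (341.09 vs 313.70 mm²).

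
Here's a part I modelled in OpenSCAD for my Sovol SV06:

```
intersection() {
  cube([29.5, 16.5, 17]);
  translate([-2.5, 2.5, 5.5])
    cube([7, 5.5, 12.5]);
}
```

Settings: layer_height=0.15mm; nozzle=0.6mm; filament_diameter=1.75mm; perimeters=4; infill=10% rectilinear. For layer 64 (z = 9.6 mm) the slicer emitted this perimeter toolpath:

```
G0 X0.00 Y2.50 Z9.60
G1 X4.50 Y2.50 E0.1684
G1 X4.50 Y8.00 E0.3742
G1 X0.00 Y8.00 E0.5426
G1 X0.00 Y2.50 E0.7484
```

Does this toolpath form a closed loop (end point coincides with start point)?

yes

Start point (G0): (0.00, 2.50). End point (last G1): the path returns to the start — closed.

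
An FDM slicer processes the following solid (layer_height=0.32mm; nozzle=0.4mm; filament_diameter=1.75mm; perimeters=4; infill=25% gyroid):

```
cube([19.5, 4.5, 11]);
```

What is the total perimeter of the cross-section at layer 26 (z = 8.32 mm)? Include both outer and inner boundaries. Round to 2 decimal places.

48.00 mm

At z = 8.32 mm: the cube (footprint 19.5×4.5) is included at this height (perimeter 48.00 mm). Overall, the cross-section is a single solid region. Total boundary length (outer) = 48.00 mm.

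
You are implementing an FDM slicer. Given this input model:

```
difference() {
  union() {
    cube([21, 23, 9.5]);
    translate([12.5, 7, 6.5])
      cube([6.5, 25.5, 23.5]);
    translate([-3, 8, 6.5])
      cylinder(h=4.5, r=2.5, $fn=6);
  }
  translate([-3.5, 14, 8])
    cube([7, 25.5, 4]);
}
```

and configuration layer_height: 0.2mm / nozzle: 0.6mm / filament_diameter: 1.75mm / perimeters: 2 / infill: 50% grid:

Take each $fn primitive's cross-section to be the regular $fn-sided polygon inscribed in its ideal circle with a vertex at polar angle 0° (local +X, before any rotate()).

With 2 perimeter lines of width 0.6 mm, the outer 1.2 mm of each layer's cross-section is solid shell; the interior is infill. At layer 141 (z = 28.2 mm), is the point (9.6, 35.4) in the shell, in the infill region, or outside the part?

outside

At z = 28.2 mm: the cube does not reach this height (z outside [0, 9.5]); the 6.5×25.5 cube at (12.5, 7) contributes its full rectangle; the cylinder at (-3, 8) is absent (z outside [6.5, 11]); Combining (union): only the 6.5×25.5 cube at (12.5, 7) is present, so the union is just that shape — 1 connected region; the cube at (-3.5, 14) is absent (z outside [8, 12]); Taking the first minus the rest: none of the subtracted shapes is present at this height, so that combined region is unchanged — 1 connected region. Overall, the cross-section is a single solid region. The nearest boundary edge runs (19.00, 32.50)→(12.50, 32.50); distance from the point to it = 4.10 mm. The point is not inside any of the regions above, so it lies outside the cross-section (4.10 mm from the nearest boundary).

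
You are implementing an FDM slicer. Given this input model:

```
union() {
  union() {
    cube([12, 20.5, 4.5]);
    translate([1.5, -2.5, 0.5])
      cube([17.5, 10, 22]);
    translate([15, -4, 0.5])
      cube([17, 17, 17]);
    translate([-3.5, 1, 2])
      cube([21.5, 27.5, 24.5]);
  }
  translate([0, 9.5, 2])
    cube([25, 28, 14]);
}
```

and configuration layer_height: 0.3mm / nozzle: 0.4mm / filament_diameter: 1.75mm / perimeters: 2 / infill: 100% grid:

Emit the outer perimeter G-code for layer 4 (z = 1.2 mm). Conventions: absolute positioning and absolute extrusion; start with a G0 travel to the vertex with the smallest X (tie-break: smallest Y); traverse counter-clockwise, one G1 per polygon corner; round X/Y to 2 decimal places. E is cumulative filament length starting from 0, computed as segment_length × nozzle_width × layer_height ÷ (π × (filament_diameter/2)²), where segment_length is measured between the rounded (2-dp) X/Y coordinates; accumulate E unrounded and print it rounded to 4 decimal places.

At z = 1.2 mm: the cube is present — its section is the full 12×20.5 rectangle; the cube at (1.5, -2.5) is present — its section is the full 17.5×10 rectangle; the cube at (15, -4) (footprint 17×17) is included at this height; the cube at (-3.5, 1) does not reach this height (z outside [2, 26.5]); Merging all regions: the regions partially overlap (shared area 118.75 mm²), so overlapping operands fuse into one piece — 1 connected region; the cube at (0, 9.5) is absent (z outside [2, 16]); Taking the union: only the result so far is present, so the union is just that shape — 1 connected region. The outline is a single polygon with 12 vertices. Extrusion per mm of travel: 0.4 × 0.3 / (π × 0.875²) = 0.049890. Accumulating E over each segment gives final E = 6.1864.

G0 X0.00 Y0.00 Z1.20
G1 X1.50 Y0.00 E0.0748
G1 X1.50 Y-2.50 E0.1996
G1 X15.00 Y-2.50 E0.8731
G1 X15.00 Y-4.00 E0.9479
G1 X32.00 Y-4.00 E1.7960
G1 X32.00 Y13.00 E2.6442
G1 X15.00 Y13.00 E3.4923
G1 X15.00 Y7.50 E3.7667
G1 X12.00 Y7.50 E3.9164
G1 X12.00 Y20.50 E4.5650
G1 X0.00 Y20.50 E5.1636
G1 X0.00 Y0.00 E6.1864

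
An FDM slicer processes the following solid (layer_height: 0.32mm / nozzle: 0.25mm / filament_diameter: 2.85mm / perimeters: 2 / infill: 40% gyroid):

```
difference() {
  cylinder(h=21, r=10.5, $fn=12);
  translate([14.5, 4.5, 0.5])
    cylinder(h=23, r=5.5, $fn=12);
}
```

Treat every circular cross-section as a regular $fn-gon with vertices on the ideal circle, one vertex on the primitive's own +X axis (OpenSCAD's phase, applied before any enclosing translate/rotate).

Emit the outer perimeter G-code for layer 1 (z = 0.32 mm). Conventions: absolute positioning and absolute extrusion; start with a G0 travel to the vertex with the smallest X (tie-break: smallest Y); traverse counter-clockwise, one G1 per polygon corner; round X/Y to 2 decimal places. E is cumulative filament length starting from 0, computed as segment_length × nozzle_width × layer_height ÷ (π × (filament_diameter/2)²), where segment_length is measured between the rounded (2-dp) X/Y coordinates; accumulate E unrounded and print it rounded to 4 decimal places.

G0 X-10.50 Y0.00 Z0.32
G1 X-9.09 Y-5.25 E0.0682
G1 X-5.25 Y-9.09 E0.1363
G1 X0.00 Y-10.50 E0.2044
G1 X5.25 Y-9.09 E0.2726
G1 X9.09 Y-5.25 E0.3407
G1 X10.50 Y0.00 E0.4089
G1 X9.09 Y5.25 E0.4771
G1 X5.25 Y9.09 E0.5452
G1 X0.00 Y10.50 E0.6133
G1 X-5.25 Y9.09 E0.6815
G1 X-9.09 Y5.25 E0.7496
G1 X-10.50 Y0.00 E0.8178

At z = 0.32 mm: the r=10.5 cylinder gives a regular 12-gon of circumradius 10.5 (constant along its height); the cylinder at (14.5, 4.5) is not intersected at this z (z outside [0.5, 23.5]); Subtracting the remaining from the first: none of the subtracted shapes is present at this height, so the r=10.5 cylinder is unchanged — 1 connected region. The outline is a single polygon with 12 vertices. Extrusion per mm of travel: 0.25 × 0.32 / (π × 1.425²) = 0.012540. Accumulating E over each segment gives final E = 0.8178.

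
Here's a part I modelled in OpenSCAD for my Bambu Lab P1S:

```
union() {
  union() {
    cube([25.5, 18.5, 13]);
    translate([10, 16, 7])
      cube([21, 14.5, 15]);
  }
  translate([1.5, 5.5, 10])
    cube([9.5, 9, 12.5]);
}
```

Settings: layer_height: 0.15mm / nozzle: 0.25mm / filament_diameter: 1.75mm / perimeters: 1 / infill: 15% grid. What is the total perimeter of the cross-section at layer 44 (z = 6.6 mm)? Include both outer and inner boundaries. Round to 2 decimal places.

At z = 6.6 mm: the cube (footprint 25.5×18.5) is included at this height (perimeter 88.00 mm); the cube at (10, 16) does not reach this height (z outside [7, 22]); Combining (union): only the 25.5×18.5 cube is present, so the union is just that shape — boundary = 88.00 mm; the cube at (1.5, 5.5) does not reach this height (z outside [10, 22.5]); Combining (union): only that combined region is present, so the union is just that shape — boundary = 88.00 mm. Overall, the cross-section is a single solid region. Total boundary length (outer) = 88.00 mm.

88.00 mm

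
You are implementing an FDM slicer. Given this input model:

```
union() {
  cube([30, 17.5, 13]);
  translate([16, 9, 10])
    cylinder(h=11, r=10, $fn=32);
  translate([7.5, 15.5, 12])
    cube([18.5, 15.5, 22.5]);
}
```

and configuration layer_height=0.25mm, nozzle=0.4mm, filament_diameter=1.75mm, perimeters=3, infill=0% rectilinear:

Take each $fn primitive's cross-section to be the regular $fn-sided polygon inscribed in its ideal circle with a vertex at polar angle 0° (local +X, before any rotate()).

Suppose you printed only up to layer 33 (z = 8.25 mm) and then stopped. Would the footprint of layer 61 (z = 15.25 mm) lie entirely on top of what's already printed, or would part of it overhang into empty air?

part overhangs

Compare the two slices. At z = 8.25: the cube is present — its section is the full 30×17.5 rectangle (area 525.00 mm²); the cylinder at (16, 9) does not reach this height (z outside [10, 21]); the cube at (7.5, 15.5) is absent (z outside [12, 34.5]); Combining (union): only the 30×17.5 cube is present, so the union is just that shape — area = 525.00 mm². At z = 15.25: the cube does not reach this height (z outside [0, 13]); the r=10 cylinder at (16, 9) gives a regular 32-gon of circumradius 10 (constant along its height) (area = (32/2)·10.000²·sin(360°/32) = 312.14 mm²); the 18.5×15.5 cube at (7.5, 15.5) contributes its full rectangle (area 286.75 mm²); Merging all regions: the regions partially overlap — summed areas 598.89 mm² minus the doubly-counted overlap 36.38 mm² gives 562.51 mm² — area = 562.51 mm². Checking containment: at z = 15.25 the cross-section extends beyond the z = 8.25 cross-section by about 255.35 mm².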